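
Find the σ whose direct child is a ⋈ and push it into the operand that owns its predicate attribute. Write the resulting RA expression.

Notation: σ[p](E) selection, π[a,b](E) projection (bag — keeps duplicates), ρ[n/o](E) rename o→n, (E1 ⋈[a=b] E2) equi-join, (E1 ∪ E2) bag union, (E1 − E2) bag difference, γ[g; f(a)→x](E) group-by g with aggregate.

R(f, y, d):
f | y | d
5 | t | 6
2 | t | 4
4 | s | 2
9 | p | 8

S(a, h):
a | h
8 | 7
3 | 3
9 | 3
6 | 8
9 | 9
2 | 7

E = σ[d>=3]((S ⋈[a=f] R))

σ filters on d, owned by the right side.
E' = (S ⋈[a=f] σ[d>=3](R))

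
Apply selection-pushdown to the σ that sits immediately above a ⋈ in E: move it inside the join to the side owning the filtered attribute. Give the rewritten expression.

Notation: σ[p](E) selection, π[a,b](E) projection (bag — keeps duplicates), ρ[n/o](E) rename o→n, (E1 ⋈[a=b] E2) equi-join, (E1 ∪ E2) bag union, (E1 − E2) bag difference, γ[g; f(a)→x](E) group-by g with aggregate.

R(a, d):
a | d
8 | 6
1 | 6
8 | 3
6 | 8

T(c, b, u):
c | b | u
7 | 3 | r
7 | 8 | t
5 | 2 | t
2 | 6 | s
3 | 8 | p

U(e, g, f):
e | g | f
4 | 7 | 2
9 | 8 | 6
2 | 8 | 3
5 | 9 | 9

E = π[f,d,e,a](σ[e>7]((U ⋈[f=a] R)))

σ filters on e, owned by the left side.
E' = π[f,d,e,a]((σ[e>7](U) ⋈[f=a] R))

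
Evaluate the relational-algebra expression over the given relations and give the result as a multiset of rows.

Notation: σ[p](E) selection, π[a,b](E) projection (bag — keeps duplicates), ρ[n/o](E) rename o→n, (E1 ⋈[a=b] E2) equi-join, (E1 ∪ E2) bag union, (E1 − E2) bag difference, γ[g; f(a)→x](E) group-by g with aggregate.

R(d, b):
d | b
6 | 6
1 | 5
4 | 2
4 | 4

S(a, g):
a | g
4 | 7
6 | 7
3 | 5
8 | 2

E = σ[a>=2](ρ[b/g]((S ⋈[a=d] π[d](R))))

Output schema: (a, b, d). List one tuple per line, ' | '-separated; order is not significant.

Per-node cardinality:
  S → 4
  R → 4
  π[d](R) → 4
  (S ⋈[a=d] π[d](R)) → 3
  ρ[b/g]((S ⋈[a=d] π[d](R))) → 3
  σ[a>=2](ρ[b/g]((S ⋈[a=d] π[d](R)))) → 3

== RESULT ==
a | b | d
4 | 7 | 4
4 | 7 | 4
6 | 7 | 6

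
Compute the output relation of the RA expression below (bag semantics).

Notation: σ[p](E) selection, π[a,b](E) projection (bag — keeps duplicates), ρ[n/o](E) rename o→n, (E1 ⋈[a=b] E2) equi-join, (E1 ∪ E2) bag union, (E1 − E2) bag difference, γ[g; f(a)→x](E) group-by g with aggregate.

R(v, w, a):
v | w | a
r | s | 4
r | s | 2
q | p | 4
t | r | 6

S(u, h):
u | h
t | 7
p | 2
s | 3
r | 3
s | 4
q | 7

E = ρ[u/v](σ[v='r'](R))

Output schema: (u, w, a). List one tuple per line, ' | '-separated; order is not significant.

Stepwise |·|:
  R → 4
  σ[v='r'](R) → 2
  ρ[u/v](σ[v='r'](R)) → 2

== RESULT ==
u | w | a
r | s | 2
r | s | 4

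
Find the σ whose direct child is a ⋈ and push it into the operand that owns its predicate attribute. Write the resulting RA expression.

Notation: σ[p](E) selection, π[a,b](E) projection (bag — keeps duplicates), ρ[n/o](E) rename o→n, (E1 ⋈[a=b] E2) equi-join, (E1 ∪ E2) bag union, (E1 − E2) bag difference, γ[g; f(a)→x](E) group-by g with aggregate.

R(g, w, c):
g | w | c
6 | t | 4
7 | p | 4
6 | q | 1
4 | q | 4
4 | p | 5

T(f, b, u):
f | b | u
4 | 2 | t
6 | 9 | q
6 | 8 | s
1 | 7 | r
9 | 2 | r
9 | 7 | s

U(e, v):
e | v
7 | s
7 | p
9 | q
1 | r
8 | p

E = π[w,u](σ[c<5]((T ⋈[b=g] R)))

σ filters on c, owned by the right side.
E' = π[w,u]((T ⋈[b=g] σ[c<5](R)))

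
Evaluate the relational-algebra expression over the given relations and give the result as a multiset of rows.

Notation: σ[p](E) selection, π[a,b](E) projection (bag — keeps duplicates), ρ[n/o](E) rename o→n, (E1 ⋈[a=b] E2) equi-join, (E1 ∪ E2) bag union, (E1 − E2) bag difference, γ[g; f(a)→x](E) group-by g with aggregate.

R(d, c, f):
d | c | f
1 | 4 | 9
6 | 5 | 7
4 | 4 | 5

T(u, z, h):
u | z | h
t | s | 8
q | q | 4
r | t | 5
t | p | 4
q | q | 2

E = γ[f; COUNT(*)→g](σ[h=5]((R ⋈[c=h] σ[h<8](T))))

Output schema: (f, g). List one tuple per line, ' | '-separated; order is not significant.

Subexpression sizes:
  R → 3
  T → 5
  σ[h<8](T) → 4
  (R ⋈[c=h] σ[h<8](T)) → 5
  σ[h=5]((R ⋈[c=h] σ[h<8](T))) → 1
  γ[f; COUNT(*)→g](σ[h=5]((R ⋈[c=h] σ[h<8](T)))) → 1

== RESULT ==
f | g
7 | 1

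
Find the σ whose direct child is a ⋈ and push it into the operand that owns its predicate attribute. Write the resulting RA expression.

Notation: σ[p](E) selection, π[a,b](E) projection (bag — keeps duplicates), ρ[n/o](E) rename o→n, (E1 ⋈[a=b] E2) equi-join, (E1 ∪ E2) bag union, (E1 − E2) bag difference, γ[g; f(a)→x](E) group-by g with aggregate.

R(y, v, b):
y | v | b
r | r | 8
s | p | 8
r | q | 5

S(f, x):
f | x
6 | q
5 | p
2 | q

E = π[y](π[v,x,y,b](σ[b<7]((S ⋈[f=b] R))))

σ filters on b, owned by the right side.
E' = π[y](π[v,x,y,b]((S ⋈[f=b] σ[b<7](R))))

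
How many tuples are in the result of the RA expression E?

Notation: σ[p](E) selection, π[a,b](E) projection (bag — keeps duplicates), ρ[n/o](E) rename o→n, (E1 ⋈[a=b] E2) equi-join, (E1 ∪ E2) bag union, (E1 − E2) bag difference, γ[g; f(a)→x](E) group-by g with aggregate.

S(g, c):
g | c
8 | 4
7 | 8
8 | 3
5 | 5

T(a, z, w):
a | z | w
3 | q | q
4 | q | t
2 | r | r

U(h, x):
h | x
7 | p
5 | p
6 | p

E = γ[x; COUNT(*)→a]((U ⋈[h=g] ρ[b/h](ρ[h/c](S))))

Per-node cardinality:
  U → 3
  S → 4
  ρ[h/c](S) → 4
  ρ[b/h](ρ[h/c](S)) → 4
  (U ⋈[h=g] ρ[b/h](ρ[h/c](S))) → 2
  γ[x; COUNT(*)→a]((U ⋈[h=g] ρ[b/h](ρ[h/c](S)))) → 1

|E| = 1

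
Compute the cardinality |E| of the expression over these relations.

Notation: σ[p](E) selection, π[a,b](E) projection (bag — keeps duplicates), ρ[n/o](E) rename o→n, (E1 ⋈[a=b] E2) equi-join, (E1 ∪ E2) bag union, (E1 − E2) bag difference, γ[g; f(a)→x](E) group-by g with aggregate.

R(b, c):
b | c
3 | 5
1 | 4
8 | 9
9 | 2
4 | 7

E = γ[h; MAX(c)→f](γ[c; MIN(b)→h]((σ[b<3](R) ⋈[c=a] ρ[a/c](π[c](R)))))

Per-node cardinality:
  R → 5
  σ[b<3](R) → 1
  R → 5
  π[c](R) → 5
  ρ[a/c](π[c](R)) → 5
  (σ[b<3](R) ⋈[c=a] ρ[a/c](π[c](R))) → 1
  γ[c; MIN(b)→h]((σ[b<3](R) ⋈[c=a] ρ[a/c](π[c](R)))) → 1
  γ[h; MAX(c)→f](γ[c; MIN(b)→h]((σ[b<3](R) ⋈[c=a] ρ[a/c](π[c](R))))) → 1

|E| = 1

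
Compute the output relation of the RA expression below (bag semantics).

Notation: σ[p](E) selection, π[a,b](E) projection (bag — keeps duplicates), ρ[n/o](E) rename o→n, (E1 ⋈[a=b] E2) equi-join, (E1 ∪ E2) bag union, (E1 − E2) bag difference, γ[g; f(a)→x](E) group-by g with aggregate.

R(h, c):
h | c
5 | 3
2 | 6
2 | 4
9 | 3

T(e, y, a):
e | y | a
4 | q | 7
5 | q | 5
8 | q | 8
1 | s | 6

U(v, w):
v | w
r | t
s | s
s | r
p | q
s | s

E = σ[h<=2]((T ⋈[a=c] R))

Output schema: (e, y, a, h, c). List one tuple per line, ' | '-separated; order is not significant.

Per-node cardinality:
  T → 4
  R → 4
  (T ⋈[a=c] R) → 1
  σ[h<=2]((T ⋈[a=c] R)) → 1

== RESULT ==
e | y | a | h | c
1 | s | 6 | 2 | 6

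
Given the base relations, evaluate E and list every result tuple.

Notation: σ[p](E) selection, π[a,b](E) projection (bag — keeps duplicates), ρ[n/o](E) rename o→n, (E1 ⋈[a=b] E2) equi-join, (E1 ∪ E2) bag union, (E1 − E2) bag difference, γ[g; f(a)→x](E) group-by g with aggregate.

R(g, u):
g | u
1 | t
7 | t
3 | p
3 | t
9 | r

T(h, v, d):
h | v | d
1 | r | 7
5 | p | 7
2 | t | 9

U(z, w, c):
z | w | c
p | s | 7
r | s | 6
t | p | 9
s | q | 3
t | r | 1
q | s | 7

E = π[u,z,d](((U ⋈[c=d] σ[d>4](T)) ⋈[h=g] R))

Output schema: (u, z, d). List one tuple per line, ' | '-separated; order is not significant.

Subexpression sizes:
  U → 6
  T → 3
  σ[d>4](T) → 3
  (U ⋈[c=d] σ[d>4](T)) → 5
  R → 5
  ((U ⋈[c=d] σ[d>4](T)) ⋈[h=g] R) → 2
  π[u,z,d](((U ⋈[c=d] σ[d>4](T)) ⋈[h=g] R)) → 2

== RESULT ==
u | z | d
t | p | 7
t | q | 7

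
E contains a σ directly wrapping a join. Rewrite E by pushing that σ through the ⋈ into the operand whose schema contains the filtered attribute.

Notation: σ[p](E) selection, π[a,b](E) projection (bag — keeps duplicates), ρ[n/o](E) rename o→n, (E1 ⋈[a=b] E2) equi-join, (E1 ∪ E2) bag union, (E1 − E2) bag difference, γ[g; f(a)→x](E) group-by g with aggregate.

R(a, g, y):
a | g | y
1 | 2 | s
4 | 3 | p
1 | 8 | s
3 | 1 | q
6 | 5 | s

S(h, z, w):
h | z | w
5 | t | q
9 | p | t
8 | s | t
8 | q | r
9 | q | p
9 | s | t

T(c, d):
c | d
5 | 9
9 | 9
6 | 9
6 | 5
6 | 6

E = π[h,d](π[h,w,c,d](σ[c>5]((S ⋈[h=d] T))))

σ filters on c, owned by the right side.
E' = π[h,d](π[h,w,c,d]((S ⋈[h=d] σ[c>5](T))))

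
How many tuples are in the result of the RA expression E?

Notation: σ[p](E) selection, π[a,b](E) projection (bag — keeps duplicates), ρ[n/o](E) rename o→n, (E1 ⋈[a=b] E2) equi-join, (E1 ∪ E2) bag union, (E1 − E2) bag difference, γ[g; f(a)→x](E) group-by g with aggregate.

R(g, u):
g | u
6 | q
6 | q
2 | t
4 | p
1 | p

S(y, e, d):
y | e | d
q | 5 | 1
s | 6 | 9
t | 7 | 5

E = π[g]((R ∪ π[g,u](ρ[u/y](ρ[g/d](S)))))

Subexpression sizes:
  R → 5
  S → 3
  ρ[g/d](S) → 3
  ρ[u/y](ρ[g/d](S)) → 3
  π[g,u](ρ[u/y](ρ[g/d](S))) → 3
  (R ∪ π[g,u](ρ[u/y](ρ[g/d](S)))) → 8
  π[g]((R ∪ π[g,u](ρ[u/y](ρ[g/d](S))))) → 8

|E| = 8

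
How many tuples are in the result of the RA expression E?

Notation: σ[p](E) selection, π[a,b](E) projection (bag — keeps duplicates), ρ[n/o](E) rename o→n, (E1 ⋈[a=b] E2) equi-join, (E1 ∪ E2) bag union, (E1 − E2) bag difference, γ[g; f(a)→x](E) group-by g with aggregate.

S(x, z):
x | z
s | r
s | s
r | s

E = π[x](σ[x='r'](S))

Subexpression sizes:
  S → 3
  σ[x='r'](S) → 1
  π[x](σ[x='r'](S)) → 1

|E| = 1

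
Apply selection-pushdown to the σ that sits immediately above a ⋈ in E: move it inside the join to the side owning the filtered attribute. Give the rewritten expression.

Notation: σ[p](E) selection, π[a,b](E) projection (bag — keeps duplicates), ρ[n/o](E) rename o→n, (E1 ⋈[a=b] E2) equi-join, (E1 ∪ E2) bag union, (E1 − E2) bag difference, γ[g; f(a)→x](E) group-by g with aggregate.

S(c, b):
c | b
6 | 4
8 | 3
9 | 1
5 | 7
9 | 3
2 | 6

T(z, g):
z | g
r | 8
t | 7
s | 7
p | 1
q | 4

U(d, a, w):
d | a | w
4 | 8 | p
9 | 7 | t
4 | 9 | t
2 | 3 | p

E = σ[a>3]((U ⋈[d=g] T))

σ filters on a, owned by the left side.
E' = (σ[a>3](U) ⋈[d=g] T)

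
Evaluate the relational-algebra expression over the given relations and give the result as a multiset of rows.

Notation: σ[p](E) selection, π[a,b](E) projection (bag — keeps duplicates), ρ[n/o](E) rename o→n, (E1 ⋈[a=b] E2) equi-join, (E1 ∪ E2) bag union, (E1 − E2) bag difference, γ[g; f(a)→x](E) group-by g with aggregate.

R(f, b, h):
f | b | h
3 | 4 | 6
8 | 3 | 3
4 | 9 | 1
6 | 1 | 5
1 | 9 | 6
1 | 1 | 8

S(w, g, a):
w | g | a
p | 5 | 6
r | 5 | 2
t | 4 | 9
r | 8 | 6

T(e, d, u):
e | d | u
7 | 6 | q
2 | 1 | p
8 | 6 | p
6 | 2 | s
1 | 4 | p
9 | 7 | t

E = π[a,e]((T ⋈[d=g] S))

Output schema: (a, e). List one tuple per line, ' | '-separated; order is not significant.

Per-node cardinality:
  T → 6
  S → 4
  (T ⋈[d=g] S) → 1
  π[a,e]((T ⋈[d=g] S)) → 1

== RESULT ==
a | e
9 | 1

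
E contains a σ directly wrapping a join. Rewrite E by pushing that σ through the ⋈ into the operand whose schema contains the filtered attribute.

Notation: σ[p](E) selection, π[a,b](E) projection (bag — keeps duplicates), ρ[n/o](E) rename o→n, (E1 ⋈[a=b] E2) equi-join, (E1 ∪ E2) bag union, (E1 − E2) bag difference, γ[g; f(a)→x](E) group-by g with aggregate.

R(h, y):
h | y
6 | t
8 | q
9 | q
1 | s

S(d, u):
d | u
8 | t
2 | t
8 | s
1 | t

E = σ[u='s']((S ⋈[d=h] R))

σ filters on u, owned by the left side.
E' = (σ[u='s'](S) ⋈[d=h] R)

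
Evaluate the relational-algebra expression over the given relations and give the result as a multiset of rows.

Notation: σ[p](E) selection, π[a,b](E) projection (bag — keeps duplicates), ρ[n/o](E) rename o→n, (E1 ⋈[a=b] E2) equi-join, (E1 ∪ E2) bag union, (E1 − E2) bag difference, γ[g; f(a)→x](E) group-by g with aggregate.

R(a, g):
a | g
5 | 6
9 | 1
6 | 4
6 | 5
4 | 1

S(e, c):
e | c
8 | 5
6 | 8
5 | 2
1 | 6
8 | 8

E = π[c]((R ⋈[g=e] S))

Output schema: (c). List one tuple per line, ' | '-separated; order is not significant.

Subexpression sizes:
  R → 5
  S → 5
  (R ⋈[g=e] S) → 4
  π[c]((R ⋈[g=e] S)) → 4

== RESULT ==
c
2
6
6
8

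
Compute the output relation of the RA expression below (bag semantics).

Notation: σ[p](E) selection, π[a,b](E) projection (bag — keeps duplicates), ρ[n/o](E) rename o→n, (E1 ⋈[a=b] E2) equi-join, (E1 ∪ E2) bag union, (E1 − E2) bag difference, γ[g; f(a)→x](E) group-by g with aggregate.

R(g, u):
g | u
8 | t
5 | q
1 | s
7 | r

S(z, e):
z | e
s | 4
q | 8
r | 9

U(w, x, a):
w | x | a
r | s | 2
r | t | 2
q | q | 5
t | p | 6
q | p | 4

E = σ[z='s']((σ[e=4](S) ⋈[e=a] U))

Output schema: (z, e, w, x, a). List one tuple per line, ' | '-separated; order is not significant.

Row counts bottom-up:
  S → 3
  σ[e=4](S) → 1
  U → 5
  (σ[e=4](S) ⋈[e=a] U) → 1
  σ[z='s']((σ[e=4](S) ⋈[e=a] U)) → 1

== RESULT ==
z | e | w | x | a
s | 4 | q | p | 4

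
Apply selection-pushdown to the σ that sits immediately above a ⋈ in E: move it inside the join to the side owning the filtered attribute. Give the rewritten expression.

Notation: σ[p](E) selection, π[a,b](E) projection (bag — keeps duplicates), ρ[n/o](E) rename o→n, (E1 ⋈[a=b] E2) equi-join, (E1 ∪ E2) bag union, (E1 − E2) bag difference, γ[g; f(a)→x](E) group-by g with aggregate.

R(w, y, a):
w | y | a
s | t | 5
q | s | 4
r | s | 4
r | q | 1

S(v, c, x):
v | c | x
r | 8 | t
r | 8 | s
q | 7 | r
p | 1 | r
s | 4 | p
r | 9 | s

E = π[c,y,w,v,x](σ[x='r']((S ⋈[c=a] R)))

σ filters on x, owned by the left side.
E' = π[c,y,w,v,x]((σ[x='r'](S) ⋈[c=a] R))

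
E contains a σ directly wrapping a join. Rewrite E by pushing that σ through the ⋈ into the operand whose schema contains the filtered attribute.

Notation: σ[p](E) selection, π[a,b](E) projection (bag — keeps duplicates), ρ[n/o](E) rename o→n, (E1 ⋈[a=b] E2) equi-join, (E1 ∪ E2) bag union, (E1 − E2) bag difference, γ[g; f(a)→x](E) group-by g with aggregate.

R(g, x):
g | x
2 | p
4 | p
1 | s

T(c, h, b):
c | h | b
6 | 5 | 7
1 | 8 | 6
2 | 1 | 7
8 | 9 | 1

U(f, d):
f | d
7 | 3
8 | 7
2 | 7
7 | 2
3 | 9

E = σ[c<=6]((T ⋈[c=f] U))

σ filters on c, owned by the left side.
E' = (σ[c<=6](T) ⋈[c=f] U)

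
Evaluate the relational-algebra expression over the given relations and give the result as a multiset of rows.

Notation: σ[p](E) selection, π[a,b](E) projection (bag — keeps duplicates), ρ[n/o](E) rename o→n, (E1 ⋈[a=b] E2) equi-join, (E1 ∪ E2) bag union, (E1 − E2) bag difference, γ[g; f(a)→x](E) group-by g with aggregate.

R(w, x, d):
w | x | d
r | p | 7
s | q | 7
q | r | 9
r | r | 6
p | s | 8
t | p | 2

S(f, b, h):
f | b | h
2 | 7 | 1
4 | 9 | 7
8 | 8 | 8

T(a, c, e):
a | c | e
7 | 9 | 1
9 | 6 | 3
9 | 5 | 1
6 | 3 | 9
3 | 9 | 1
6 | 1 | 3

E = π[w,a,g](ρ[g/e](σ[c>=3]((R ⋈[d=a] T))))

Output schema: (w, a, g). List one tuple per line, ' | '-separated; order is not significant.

Row counts bottom-up:
  R → 6
  T → 6
  (R ⋈[d=a] T) → 6
  σ[c>=3]((R ⋈[d=a] T)) → 5
  ρ[g/e](σ[c>=3]((R ⋈[d=a] T))) → 5
  π[w,a,g](ρ[g/e](σ[c>=3]((R ⋈[d=a] T)))) → 5

== RESULT ==
w | a | g
q | 9 | 1
q | 9 | 3
r | 6 | 9
r | 7 | 1
s | 7 | 1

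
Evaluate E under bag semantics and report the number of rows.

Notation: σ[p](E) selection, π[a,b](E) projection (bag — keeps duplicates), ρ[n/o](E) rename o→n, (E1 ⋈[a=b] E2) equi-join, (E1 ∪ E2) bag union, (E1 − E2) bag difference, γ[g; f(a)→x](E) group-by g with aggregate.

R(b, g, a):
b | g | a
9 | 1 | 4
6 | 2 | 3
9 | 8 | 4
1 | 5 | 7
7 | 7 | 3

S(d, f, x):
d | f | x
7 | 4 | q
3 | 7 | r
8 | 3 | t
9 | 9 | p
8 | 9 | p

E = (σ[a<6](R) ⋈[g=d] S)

Subexpression sizes:
  R → 5
  σ[a<6](R) → 4
  S → 5
  (σ[a<6](R) ⋈[g=d] S) → 3

|E| = 3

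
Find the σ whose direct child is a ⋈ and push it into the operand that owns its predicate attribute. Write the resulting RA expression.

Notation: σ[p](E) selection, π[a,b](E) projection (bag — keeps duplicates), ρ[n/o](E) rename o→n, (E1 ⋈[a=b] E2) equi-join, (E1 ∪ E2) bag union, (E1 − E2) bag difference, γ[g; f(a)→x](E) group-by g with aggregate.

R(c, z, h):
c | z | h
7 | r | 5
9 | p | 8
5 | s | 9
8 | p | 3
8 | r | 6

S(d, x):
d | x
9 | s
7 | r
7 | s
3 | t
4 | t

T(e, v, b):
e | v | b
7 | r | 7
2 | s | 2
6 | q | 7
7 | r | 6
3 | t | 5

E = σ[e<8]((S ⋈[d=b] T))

σ filters on e, owned by the right side.
E' = (S ⋈[d=b] σ[e<8](T))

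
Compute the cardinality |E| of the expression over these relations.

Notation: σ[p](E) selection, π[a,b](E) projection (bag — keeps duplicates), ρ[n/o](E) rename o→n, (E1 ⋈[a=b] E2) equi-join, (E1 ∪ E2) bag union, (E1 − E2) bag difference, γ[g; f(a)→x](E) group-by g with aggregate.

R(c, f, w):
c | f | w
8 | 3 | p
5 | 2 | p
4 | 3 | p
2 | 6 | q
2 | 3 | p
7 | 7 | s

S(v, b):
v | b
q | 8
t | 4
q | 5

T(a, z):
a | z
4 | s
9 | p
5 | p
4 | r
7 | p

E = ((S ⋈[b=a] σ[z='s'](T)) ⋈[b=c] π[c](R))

Row counts bottom-up:
  S → 3
  T → 5
  σ[z='s'](T) → 1
  (S ⋈[b=a] σ[z='s'](T)) → 1
  R → 6
  π[c](R) → 6
  ((S ⋈[b=a] σ[z='s'](T)) ⋈[b=c] π[c](R)) → 1

|E| = 1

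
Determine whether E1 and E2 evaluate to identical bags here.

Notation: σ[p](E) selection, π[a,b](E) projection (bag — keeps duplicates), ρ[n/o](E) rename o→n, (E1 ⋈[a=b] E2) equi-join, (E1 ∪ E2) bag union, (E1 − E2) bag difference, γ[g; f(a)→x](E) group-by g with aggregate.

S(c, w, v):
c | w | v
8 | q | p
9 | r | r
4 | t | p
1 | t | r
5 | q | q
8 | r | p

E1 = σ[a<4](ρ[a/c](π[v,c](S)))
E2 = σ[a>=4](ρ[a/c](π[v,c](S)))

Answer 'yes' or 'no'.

E1 per-node cardinality:
  S → 6
  π[v,c](S) → 6
  ρ[a/c](π[v,c](S)) → 6
  σ[a<4](ρ[a/c](π[v,c](S))) → 1
E2 per-node cardinality:
  S → 6
  π[v,c](S) → 6
  ρ[a/c](π[v,c](S)) → 6
  σ[a>=4](ρ[a/c](π[v,c](S))) → 5

E1 result:
v | a
r | 1
E2 result:
v | a
p | 4
p | 8
p | 8
q | 5
r | 9
Witness: ('r', 1) appears 1× in E1 but 0× in E2.

no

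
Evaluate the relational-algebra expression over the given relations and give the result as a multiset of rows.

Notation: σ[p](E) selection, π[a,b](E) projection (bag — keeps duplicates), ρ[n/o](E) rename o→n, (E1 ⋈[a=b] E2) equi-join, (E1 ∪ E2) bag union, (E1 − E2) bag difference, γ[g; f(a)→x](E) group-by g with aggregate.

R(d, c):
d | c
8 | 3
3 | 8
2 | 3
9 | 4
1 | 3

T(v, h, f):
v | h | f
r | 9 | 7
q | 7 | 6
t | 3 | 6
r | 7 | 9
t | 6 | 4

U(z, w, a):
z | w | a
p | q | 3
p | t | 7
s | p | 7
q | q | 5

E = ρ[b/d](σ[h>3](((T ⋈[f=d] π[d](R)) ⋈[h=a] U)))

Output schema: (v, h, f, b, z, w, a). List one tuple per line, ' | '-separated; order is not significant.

Row counts bottom-up:
  T → 5
  R → 5
  π[d](R) → 5
  (T ⋈[f=d] π[d](R)) → 1
  U → 4
  ((T ⋈[f=d] π[d](R)) ⋈[h=a] U) → 2
  σ[h>3](((T ⋈[f=d] π[d](R)) ⋈[h=a] U)) → 2
  ρ[b/d](σ[h>3](((T ⋈[f=d] π[d](R)) ⋈[h=a] U))) → 2

== RESULT ==
v | h | f | b | z | w | a
r | 7 | 9 | 9 | p | t | 7
r | 7 | 9 | 9 | s | p | 7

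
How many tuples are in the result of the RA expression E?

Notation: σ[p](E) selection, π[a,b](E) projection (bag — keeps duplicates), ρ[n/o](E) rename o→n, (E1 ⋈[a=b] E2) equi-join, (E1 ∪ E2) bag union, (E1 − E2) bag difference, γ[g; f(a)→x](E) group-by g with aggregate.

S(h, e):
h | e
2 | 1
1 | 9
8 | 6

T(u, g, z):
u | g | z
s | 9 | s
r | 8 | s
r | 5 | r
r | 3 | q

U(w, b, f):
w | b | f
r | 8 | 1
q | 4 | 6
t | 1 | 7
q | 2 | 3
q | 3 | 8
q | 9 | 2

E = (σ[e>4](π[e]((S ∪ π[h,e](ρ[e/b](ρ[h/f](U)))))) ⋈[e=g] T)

Per-node cardinality:
  S → 3
  U → 6
  ρ[h/f](U) → 6
  ρ[e/b](ρ[h/f](U)) → 6
  π[h,e](ρ[e/b](ρ[h/f](U))) → 6
  (S ∪ π[h,e](ρ[e/b](ρ[h/f](U)))) → 9
  π[e]((S ∪ π[h,e](ρ[e/b](ρ[h/f](U))))) → 9
  σ[e>4](π[e]((S ∪ π[h,e](ρ[e/b](ρ[h/f](U)))))) → 4
  T → 4
  (σ[e>4](π[e]((S ∪ π[h,e](ρ[e/b](ρ[h/f](U)))))) ⋈[e=g] T) → 3

|E| = 3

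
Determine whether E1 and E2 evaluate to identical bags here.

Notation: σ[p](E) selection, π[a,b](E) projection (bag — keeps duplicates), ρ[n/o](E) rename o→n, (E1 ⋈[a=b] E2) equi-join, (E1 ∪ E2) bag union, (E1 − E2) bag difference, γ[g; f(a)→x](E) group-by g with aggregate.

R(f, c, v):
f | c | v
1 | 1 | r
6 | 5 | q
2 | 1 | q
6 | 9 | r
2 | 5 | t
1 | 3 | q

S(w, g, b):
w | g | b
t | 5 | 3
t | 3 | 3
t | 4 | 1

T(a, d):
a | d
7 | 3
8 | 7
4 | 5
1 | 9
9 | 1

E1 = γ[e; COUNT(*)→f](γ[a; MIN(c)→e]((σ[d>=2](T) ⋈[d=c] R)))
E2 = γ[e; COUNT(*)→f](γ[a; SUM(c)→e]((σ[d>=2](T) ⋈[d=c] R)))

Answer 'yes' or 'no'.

E1 subexpression sizes:
  T → 5
  σ[d>=2](T) → 4
  R → 6
  (σ[d>=2](T) ⋈[d=c] R) → 4
  γ[a; MIN(c)→e]((σ[d>=2](T) ⋈[d=c] R)) → 3
  γ[e; COUNT(*)→f](γ[a; MIN(c)→e]((σ[d>=2](T) ⋈[d=c] R))) → 3
E2 subexpression sizes:
  T → 5
  σ[d>=2](T) → 4
  R → 6
  (σ[d>=2](T) ⋈[d=c] R) → 4
  γ[a; SUM(c)→e]((σ[d>=2](T) ⋈[d=c] R)) → 3
  γ[e; COUNT(*)→f](γ[a; SUM(c)→e]((σ[d>=2](T) ⋈[d=c] R))) → 3

E1 result:
e | f
3 | 1
5 | 1
9 | 1
E2 result:
e | f
3 | 1
9 | 1
10 | 1
Witness: (10, 1) appears 0× in E1 but 1× in E2.

no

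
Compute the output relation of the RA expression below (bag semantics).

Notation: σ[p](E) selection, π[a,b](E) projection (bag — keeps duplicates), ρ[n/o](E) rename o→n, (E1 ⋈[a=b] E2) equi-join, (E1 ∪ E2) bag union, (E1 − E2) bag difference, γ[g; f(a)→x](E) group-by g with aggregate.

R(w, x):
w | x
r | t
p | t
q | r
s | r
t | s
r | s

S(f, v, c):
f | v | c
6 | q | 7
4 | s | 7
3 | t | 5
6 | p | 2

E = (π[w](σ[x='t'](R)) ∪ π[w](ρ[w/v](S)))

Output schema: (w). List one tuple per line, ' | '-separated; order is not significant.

Per-node cardinality:
  R → 6
  σ[x='t'](R) → 2
  π[w](σ[x='t'](R)) → 2
  S → 4
  ρ[w/v](S) → 4
  π[w](ρ[w/v](S)) → 4
  (π[w](σ[x='t'](R)) ∪ π[w](ρ[w/v](S))) → 6

== RESULT ==
w
p
p
q
r
s
t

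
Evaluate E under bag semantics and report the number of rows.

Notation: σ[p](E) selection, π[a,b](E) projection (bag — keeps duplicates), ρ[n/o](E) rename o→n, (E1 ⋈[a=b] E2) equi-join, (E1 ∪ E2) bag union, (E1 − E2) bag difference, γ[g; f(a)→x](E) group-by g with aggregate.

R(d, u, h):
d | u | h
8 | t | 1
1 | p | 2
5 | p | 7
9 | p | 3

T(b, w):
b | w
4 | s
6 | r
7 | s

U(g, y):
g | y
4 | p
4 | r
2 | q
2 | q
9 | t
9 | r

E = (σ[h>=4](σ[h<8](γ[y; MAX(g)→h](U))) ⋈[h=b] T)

Row counts bottom-up:
  U → 6
  γ[y; MAX(g)→h](U) → 4
  σ[h<8](γ[y; MAX(g)→h](U)) → 2
  σ[h>=4](σ[h<8](γ[y; MAX(g)→h](U))) → 1
  T → 3
  (σ[h>=4](σ[h<8](γ[y; MAX(g)→h](U))) ⋈[h=b] T) → 1

|E| = 1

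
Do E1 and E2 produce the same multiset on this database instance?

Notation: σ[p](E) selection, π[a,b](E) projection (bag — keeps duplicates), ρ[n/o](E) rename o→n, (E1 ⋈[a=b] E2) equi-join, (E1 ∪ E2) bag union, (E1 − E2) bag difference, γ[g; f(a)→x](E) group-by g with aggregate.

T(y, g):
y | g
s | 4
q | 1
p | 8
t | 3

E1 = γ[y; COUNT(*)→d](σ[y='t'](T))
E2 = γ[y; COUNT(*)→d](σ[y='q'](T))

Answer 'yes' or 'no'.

E1 stepwise |·|:
  T → 4
  σ[y='t'](T) → 1
  γ[y; COUNT(*)→d](σ[y='t'](T)) → 1
E2 stepwise |·|:
  T → 4
  σ[y='q'](T) → 1
  γ[y; COUNT(*)→d](σ[y='q'](T)) → 1

E1 result:
y | d
t | 1
E2 result:
y | d
q | 1
Witness: ('q', 1) appears 0× in E1 but 1× in E2.

no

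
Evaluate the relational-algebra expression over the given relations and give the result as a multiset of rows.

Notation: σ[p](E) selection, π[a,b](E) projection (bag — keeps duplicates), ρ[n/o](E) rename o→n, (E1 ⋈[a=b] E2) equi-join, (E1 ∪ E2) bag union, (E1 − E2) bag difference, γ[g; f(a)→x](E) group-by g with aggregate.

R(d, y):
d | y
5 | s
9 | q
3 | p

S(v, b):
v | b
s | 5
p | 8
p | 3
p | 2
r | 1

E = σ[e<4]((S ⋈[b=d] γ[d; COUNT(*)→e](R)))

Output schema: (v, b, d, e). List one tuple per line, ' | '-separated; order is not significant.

Stepwise |·|:
  S → 5
  R → 3
  γ[d; COUNT(*)→e](R) → 3
  (S ⋈[b=d] γ[d; COUNT(*)→e](R)) → 2
  σ[e<4]((S ⋈[b=d] γ[d; COUNT(*)→e](R))) → 2

== RESULT ==
v | b | d | e
p | 3 | 3 | 1
s | 5 | 5 | 1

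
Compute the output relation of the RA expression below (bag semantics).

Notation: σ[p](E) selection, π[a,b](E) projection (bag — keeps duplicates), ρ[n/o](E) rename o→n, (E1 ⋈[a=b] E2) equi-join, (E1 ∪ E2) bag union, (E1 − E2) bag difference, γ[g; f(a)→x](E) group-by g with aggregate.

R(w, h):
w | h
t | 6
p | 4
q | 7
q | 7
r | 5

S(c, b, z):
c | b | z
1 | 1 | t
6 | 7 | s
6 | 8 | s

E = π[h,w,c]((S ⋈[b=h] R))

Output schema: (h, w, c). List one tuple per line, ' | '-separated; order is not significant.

Row counts bottom-up:
  S → 3
  R → 5
  (S ⋈[b=h] R) → 2
  π[h,w,c]((S ⋈[b=h] R)) → 2

== RESULT ==
h | w | c
7 | q | 6
7 | q | 6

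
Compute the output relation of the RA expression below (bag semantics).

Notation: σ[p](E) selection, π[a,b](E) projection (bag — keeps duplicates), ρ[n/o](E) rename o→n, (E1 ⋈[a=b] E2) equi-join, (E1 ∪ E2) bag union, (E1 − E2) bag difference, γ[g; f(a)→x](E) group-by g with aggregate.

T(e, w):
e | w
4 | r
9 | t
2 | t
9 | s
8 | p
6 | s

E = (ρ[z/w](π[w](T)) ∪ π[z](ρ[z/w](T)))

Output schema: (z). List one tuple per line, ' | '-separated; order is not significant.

Per-node cardinality:
  T → 6
  π[w](T) → 6
  ρ[z/w](π[w](T)) → 6
  T → 6
  ρ[z/w](T) → 6
  π[z](ρ[z/w](T)) → 6
  (ρ[z/w](π[w](T)) ∪ π[z](ρ[z/w](T))) → 12

== RESULT ==
z
p
p
r
r
s
s
s
s
t
t
t
t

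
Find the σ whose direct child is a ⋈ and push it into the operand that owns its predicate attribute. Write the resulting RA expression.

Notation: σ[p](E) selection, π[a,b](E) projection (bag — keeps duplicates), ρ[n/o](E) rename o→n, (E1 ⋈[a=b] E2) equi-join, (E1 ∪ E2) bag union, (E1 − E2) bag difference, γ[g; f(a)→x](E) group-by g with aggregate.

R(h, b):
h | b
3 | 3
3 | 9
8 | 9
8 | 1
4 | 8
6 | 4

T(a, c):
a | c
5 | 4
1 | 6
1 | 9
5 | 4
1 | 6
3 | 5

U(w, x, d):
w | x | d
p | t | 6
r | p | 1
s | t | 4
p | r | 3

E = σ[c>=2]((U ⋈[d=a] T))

σ filters on c, owned by the right side.
E' = (U ⋈[d=a] σ[c>=2](T))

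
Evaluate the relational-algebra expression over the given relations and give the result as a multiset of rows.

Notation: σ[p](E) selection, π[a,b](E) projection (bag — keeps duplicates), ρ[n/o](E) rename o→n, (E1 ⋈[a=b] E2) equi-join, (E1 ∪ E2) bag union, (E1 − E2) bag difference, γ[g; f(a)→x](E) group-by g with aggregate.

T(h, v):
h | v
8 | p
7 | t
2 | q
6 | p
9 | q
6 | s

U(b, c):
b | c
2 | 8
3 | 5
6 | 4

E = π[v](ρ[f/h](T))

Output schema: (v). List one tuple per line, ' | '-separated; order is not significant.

Row counts bottom-up:
  T → 6
  ρ[f/h](T) → 6
  π[v](ρ[f/h](T)) → 6

== RESULT ==
v
p
p
q
q
s
t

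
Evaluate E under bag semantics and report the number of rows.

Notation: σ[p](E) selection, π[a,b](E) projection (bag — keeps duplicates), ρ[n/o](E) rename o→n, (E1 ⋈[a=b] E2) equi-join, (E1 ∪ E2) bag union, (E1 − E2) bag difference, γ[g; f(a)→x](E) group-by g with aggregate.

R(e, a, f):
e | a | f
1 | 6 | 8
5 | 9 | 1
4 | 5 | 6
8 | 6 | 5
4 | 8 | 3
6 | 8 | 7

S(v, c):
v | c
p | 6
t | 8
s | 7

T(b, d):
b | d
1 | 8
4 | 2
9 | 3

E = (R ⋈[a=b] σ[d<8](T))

Row counts bottom-up:
  R → 6
  T → 3
  σ[d<8](T) → 2
  (R ⋈[a=b] σ[d<8](T)) → 1

|E| = 1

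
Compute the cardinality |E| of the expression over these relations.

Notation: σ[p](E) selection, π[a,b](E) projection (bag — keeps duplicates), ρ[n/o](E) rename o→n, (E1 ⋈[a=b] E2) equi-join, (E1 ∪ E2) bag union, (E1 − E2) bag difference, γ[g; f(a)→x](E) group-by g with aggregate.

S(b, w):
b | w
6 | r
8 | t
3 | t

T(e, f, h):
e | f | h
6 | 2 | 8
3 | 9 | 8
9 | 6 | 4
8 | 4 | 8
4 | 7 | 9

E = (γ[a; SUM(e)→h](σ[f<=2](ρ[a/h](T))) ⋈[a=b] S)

Per-node cardinality:
  T → 5
  ρ[a/h](T) → 5
  σ[f<=2](ρ[a/h](T)) → 1
  γ[a; SUM(e)→h](σ[f<=2](ρ[a/h](T))) → 1
  S → 3
  (γ[a; SUM(e)→h](σ[f<=2](ρ[a/h](T))) ⋈[a=b] S) → 1

|E| = 1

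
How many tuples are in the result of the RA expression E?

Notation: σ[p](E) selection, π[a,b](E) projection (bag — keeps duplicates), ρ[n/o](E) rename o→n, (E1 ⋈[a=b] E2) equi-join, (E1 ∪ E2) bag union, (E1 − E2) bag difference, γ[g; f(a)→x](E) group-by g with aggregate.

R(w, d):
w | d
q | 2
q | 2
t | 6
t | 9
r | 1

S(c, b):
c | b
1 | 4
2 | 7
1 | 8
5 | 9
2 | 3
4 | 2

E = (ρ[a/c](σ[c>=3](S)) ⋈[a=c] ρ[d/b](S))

Stepwise |·|:
  S → 6
  σ[c>=3](S) → 2
  ρ[a/c](σ[c>=3](S)) → 2
  S → 6
  ρ[d/b](S) → 6
  (ρ[a/c](σ[c>=3](S)) ⋈[a=c] ρ[d/b](S)) → 2

|E| = 2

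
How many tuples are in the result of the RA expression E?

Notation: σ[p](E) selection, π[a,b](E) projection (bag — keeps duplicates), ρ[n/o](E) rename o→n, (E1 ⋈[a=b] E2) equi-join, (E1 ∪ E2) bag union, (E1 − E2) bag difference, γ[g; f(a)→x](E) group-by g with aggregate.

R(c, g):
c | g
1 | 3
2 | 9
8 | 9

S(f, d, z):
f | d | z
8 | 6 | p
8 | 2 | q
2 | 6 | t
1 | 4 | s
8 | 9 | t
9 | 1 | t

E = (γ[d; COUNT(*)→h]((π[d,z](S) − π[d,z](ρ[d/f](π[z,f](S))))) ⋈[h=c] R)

Stepwise |·|:
  S → 6
  π[d,z](S) → 6
  S → 6
  π[z,f](S) → 6
  ρ[d/f](π[z,f](S)) → 6
  π[d,z](ρ[d/f](π[z,f](S))) → 6
  (π[d,z](S) − π[d,z](ρ[d/f](π[z,f](S)))) → 5
  γ[d; COUNT(*)→h]((π[d,z](S) − π[d,z](ρ[d/f](π[z,f](S))))) → 4
  R → 3
  (γ[d; COUNT(*)→h]((π[d,z](S) − π[d,z](ρ[d/f](π[z,f](S))))) ⋈[h=c] R) → 4

|E| = 4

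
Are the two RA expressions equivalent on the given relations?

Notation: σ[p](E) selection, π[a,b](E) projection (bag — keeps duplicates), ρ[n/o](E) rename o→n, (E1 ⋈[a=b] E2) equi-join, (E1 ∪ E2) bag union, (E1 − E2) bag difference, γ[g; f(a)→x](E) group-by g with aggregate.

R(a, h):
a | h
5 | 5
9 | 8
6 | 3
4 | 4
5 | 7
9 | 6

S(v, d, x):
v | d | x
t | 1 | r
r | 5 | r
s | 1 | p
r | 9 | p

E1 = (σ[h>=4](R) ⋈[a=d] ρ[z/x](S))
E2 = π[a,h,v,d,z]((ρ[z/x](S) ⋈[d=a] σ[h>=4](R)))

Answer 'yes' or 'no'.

E1 subexpression sizes:
  R → 6
  σ[h>=4](R) → 5
  S → 4
  ρ[z/x](S) → 4
  (σ[h>=4](R) ⋈[a=d] ρ[z/x](S)) → 4
E2 subexpression sizes:
  S → 4
  ρ[z/x](S) → 4
  R → 6
  σ[h>=4](R) → 5
  (ρ[z/x](S) ⋈[d=a] σ[h>=4](R)) → 4
  π[a,h,v,d,z]((ρ[z/x](S) ⋈[d=a] σ[h>=4](R))) → 4

E1 and E2 produce the same multiset:
a | h | v | d | z
5 | 5 | r | 5 | r
5 | 7 | r | 5 | r
9 | 6 | r | 9 | p
9 | 8 | r | 9 | p

yes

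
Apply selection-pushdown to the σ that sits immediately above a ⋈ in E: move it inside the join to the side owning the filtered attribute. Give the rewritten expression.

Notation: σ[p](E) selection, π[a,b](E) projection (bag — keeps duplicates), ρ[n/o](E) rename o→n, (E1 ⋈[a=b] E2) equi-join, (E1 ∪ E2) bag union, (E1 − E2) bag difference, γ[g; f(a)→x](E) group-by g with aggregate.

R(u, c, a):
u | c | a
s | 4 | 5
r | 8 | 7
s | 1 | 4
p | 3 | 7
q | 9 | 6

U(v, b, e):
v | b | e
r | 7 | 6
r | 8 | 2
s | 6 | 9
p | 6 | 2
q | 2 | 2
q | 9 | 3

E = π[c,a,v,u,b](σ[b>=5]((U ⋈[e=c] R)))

σ filters on b, owned by the left side.
E' = π[c,a,v,u,b]((σ[b>=5](U) ⋈[e=c] R))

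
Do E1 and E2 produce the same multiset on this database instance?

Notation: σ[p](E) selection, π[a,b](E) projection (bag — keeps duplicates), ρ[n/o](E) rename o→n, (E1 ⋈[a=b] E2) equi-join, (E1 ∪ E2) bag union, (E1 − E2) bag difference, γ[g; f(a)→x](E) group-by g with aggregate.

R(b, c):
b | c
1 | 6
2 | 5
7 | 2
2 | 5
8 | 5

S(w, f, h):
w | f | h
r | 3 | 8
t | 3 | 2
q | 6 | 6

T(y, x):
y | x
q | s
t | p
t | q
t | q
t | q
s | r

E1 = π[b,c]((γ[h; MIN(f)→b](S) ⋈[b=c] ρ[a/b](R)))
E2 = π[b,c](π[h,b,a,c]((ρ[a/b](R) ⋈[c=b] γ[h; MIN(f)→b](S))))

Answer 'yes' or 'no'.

E1 subexpression sizes:
  S → 3
  γ[h; MIN(f)→b](S) → 3
  R → 5
  ρ[a/b](R) → 5
  (γ[h; MIN(f)→b](S) ⋈[b=c] ρ[a/b](R)) → 1
  π[b,c]((γ[h; MIN(f)→b](S) ⋈[b=c] ρ[a/b](R))) → 1
E2 subexpression sizes:
  R → 5
  ρ[a/b](R) → 5
  S → 3
  γ[h; MIN(f)→b](S) → 3
  (ρ[a/b](R) ⋈[c=b] γ[h; MIN(f)→b](S)) → 1
  π[h,b,a,c]((ρ[a/b](R) ⋈[c=b] γ[h; MIN(f)→b](S))) → 1
  π[b,c](π[h,b,a,c]((ρ[a/b](R) ⋈[c=b] γ[h; MIN(f)→b](S)))) → 1

E1 and E2 produce the same multiset:
b | c
6 | 6

yes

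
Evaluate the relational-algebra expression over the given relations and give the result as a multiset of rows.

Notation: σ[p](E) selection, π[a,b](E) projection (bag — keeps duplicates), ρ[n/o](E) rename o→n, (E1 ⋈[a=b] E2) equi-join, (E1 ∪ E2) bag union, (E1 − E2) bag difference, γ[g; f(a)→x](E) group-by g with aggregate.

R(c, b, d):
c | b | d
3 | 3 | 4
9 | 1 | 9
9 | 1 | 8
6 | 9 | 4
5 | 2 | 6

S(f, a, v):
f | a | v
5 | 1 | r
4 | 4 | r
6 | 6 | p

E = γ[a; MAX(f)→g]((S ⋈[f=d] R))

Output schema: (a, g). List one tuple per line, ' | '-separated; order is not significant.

Stepwise |·|:
  S → 3
  R → 5
  (S ⋈[f=d] R) → 3
  γ[a; MAX(f)→g]((S ⋈[f=d] R)) → 2

== RESULT ==
a | g
4 | 4
6 | 6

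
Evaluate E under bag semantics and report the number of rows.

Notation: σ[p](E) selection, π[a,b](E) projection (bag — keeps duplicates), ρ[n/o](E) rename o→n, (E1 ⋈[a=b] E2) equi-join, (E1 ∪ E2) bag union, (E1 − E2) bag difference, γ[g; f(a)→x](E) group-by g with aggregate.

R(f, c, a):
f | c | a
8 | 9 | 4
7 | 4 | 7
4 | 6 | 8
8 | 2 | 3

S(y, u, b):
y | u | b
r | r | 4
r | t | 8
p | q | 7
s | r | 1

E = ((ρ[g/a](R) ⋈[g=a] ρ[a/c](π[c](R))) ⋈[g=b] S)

Stepwise |·|:
  R → 4
  ρ[g/a](R) → 4
  R → 4
  π[c](R) → 4
  ρ[a/c](π[c](R)) → 4
  (ρ[g/a](R) ⋈[g=a] ρ[a/c](π[c](R))) → 1
  S → 4
  ((ρ[g/a](R) ⋈[g=a] ρ[a/c](π[c](R))) ⋈[g=b] S) → 1

|E| = 1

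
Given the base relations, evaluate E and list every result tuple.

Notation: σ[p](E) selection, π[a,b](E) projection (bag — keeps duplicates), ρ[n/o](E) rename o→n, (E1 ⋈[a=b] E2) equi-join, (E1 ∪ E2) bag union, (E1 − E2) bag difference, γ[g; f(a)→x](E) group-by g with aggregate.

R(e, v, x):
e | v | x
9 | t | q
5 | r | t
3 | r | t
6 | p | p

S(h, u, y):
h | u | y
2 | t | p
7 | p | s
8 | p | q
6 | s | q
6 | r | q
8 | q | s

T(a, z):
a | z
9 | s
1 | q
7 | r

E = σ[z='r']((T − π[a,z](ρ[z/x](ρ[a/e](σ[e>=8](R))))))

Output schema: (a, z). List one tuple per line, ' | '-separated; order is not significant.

Subexpression sizes:
  T → 3
  R → 4
  σ[e>=8](R) → 1
  ρ[a/e](σ[e>=8](R)) → 1
  ρ[z/x](ρ[a/e](σ[e>=8](R))) → 1
  π[a,z](ρ[z/x](ρ[a/e](σ[e>=8](R)))) → 1
  (T − π[a,z](ρ[z/x](ρ[a/e](σ[e>=8](R))))) → 3
  σ[z='r']((T − π[a,z](ρ[z/x](ρ[a/e](σ[e>=8](R)))))) → 1

== RESULT ==
a | z
7 | r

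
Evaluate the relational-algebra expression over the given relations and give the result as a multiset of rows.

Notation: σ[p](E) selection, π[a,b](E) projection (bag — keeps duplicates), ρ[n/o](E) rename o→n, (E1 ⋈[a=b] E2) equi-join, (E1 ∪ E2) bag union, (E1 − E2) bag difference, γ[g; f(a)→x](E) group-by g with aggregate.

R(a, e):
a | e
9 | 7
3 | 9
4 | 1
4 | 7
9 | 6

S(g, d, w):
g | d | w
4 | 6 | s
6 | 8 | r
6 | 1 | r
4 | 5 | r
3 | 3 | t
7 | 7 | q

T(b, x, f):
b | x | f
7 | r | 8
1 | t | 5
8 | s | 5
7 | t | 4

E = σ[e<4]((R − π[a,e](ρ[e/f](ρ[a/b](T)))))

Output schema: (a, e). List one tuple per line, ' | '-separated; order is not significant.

Subexpression sizes:
  R → 5
  T → 4
  ρ[a/b](T) → 4
  ρ[e/f](ρ[a/b](T)) → 4
  π[a,e](ρ[e/f](ρ[a/b](T))) → 4
  (R − π[a,e](ρ[e/f](ρ[a/b](T)))) → 5
  σ[e<4]((R − π[a,e](ρ[e/f](ρ[a/b](T))))) → 1

== RESULT ==
a | e
4 | 1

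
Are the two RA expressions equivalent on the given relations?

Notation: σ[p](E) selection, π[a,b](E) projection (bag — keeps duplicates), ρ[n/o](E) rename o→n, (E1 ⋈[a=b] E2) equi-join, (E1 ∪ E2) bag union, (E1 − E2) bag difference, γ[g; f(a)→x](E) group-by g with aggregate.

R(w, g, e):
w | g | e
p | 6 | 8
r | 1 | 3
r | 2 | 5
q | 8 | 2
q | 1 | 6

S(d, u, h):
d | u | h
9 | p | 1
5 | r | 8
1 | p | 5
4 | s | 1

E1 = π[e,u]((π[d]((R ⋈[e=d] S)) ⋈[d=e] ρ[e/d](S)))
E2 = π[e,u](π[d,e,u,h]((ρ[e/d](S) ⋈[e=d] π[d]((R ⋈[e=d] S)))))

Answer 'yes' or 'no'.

E1 subexpression sizes:
  R → 5
  S → 4
  (R ⋈[e=d] S) → 1
  π[d]((R ⋈[e=d] S)) → 1
  S → 4
  ρ[e/d](S) → 4
  (π[d]((R ⋈[e=d] S)) ⋈[d=e] ρ[e/d](S)) → 1
  π[e,u]((π[d]((R ⋈[e=d] S)) ⋈[d=e] ρ[e/d](S))) → 1
E2 subexpression sizes:
  S → 4
  ρ[e/d](S) → 4
  R → 5
  S → 4
  (R ⋈[e=d] S) → 1
  π[d]((R ⋈[e=d] S)) → 1
  (ρ[e/d](S) ⋈[e=d] π[d]((R ⋈[e=d] S))) → 1
  π[d,e,u,h]((ρ[e/d](S) ⋈[e=d] π[d]((R ⋈[e=d] S)))) → 1
  π[e,u](π[d,e,u,h]((ρ[e/d](S) ⋈[e=d] π[d]((R ⋈[e=d] S))))) → 1

E1 and E2 produce the same multiset:
e | u
5 | r

yes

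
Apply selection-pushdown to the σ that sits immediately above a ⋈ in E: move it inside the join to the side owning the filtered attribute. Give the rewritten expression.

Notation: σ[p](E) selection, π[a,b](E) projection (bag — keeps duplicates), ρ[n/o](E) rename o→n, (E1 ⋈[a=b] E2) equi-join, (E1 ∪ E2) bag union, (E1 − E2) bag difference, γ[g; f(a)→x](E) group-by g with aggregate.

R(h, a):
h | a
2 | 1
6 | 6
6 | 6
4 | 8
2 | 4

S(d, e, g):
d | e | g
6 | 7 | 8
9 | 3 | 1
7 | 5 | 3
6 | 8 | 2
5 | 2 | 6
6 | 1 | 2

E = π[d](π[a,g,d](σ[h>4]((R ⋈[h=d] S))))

σ filters on h, owned by the left side.
E' = π[d](π[a,g,d]((σ[h>4](R) ⋈[h=d] S)))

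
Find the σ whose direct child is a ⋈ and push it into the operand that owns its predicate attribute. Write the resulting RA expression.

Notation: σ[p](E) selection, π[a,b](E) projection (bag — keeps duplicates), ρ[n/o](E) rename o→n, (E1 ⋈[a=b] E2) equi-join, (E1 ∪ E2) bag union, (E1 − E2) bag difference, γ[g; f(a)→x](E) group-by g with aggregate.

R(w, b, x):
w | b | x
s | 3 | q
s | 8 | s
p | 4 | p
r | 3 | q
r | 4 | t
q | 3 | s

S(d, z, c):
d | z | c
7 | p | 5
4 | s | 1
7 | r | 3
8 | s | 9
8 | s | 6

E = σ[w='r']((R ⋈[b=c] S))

σ filters on w, owned by the left side.
E' = (σ[w='r'](R) ⋈[b=c] S)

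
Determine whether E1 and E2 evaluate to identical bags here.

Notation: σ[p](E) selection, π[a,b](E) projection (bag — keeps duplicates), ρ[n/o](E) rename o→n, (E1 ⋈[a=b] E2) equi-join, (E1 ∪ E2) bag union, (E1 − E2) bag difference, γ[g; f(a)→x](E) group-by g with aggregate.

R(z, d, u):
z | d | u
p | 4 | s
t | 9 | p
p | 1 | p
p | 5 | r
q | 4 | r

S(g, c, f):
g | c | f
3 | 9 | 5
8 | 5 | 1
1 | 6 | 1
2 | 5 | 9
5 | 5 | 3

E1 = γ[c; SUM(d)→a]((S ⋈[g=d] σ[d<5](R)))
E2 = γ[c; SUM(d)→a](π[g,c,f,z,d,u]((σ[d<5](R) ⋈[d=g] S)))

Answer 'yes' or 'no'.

E1 per-node cardinality:
  S → 5
  R → 5
  σ[d<5](R) → 3
  (S ⋈[g=d] σ[d<5](R)) → 1
  γ[c; SUM(d)→a]((S ⋈[g=d] σ[d<5](R))) → 1
E2 per-node cardinality:
  R → 5
  σ[d<5](R) → 3
  S → 5
  (σ[d<5](R) ⋈[d=g] S) → 1
  π[g,c,f,z,d,u]((σ[d<5](R) ⋈[d=g] S)) → 1
  γ[c; SUM(d)→a](π[g,c,f,z,d,u]((σ[d<5](R) ⋈[d=g] S))) → 1

E1 and E2 produce the same multiset:
c | a
6 | 1

yes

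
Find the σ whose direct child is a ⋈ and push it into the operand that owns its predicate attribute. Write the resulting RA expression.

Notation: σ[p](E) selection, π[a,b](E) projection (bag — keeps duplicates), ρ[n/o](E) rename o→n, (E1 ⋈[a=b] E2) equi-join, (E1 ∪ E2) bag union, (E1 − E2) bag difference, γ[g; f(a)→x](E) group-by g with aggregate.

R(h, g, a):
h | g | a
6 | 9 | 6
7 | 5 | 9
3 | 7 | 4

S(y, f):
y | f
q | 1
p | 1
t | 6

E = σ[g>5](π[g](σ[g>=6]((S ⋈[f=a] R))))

σ filters on g, owned by the right side.
E' = σ[g>5](π[g]((S ⋈[f=a] σ[g>=6](R))))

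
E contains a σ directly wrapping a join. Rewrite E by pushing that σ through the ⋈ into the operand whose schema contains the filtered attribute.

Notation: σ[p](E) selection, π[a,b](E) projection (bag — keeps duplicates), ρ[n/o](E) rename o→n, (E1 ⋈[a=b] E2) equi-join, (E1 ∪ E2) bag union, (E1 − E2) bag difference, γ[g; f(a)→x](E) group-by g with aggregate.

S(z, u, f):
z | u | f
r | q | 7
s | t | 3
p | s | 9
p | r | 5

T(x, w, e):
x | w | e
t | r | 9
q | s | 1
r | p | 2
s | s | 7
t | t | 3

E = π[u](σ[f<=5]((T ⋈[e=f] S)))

σ filters on f, owned by the right side.
E' = π[u]((T ⋈[e=f] σ[f<=5](S)))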